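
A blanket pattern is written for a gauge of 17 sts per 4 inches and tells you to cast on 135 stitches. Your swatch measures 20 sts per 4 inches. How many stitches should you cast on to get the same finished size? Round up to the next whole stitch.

Scale factor = 20 / 17 = 1.176.
135 × 20 / 17 = 158.82 sts.
→ 159 sts.

159 stitches.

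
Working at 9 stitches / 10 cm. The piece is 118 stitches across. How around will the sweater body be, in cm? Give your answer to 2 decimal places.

9 stitches / 10 cm = 0.9 stitches per cm.
118 / 0.9 = 131.111 cm.

131.11 cm.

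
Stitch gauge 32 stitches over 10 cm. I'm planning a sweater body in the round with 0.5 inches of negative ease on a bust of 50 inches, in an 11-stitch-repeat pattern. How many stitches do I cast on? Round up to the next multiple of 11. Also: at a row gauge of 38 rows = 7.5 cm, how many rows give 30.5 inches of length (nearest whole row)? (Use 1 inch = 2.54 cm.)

Cast on 407 stitches; work 393 rows.

Finished = 50 − 0.5 = 49.5 inches.
49.5 inches × 2.54 = 125.73 cm.
32/10 = 3.2 sts per cm; 125.73 × 3.2 = 402.34 sts.
Next multiple of 11 → 407.
30.5 inches = 77.47 cm; × 5.067 = 392.51 → 393 rows.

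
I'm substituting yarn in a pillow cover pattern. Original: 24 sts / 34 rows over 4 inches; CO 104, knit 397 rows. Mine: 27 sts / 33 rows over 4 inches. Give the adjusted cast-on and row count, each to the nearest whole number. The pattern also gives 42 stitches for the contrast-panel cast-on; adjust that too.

Cast on 117 stitches; work 385 rows; contrast-panel cast-on 47 stitches.

Stitches: 104 × 27/24 = 117.00 → 117.
Rows: 397 × 33/34 = 385.32 → 385.
contrast-panel cast-on: 42 × 27/24 = 47.25 → 47.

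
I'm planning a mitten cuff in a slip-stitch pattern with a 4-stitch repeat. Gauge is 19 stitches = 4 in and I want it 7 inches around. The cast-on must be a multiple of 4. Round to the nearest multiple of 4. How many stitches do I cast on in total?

19 / 4 = 4.75 sts per inch.
7 × 4.75 = 33.25 sts.
Nearest multiple of 4: 32.

CO 32 sts.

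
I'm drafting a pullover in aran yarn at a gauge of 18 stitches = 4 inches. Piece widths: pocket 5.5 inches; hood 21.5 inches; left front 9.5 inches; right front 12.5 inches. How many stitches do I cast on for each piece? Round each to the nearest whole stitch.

pocket 25; hood 97; left front 43; right front 56.

Rate = 18/4 = 4.5 sts per in.
pocket: 5.5 × 4.5 = 24.75 → 25.
hood: 21.5 × 4.5 = 96.75 → 97.
left front: 9.5 × 4.5 = 42.75 → 43.
right front: 12.5 × 4.5 = 56.25 → 56.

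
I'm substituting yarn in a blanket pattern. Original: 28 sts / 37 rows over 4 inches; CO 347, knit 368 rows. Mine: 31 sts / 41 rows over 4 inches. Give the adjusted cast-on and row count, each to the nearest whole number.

Stitches: 347 × 31/28 = 384.18 → 384.
Rows: 368 × 41/37 = 407.78 → 408.

Cast on 384 stitches; work 408 rows.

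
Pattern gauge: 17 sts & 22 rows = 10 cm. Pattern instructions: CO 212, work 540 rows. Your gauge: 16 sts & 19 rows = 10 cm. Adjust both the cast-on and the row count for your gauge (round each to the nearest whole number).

Cast on 200 stitches; work 466 rows.

Stitches: 212 × 16/17 = 199.53 → 200.
Rows: 540 × 19/22 = 466.36 → 466.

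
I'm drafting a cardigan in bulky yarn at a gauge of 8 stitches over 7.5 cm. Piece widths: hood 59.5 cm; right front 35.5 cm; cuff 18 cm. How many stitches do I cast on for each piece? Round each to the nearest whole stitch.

hood 63; right front 38; cuff 19.

Rate = 8/7.5 = 1.067 sts per cm.
hood: 59.5 × 1.067 = 63.47 → 63.
right front: 35.5 × 1.067 = 37.87 → 38.
cuff: 18 × 1.067 = 19.20 → 19.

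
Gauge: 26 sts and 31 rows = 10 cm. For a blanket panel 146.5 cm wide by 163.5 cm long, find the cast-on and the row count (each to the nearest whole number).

Cast on 381 stitches and work 507 rows.

Stitch gauge = 26/10 = 2.6 sts/cm; 146.5 × 2.6 = 380.90 → 381 sts.
Row gauge = 31/10 = 3.1 rows/cm; 163.5 × 3.1 = 506.85 → 507 rows.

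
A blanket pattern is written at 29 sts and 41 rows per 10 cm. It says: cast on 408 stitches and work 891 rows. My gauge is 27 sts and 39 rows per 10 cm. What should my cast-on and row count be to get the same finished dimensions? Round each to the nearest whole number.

Cast on 380 stitches; work 848 rows.

Stitches: 408 × 27/29 = 379.86 → 380.
Rows: 891 × 39/41 = 847.54 → 848.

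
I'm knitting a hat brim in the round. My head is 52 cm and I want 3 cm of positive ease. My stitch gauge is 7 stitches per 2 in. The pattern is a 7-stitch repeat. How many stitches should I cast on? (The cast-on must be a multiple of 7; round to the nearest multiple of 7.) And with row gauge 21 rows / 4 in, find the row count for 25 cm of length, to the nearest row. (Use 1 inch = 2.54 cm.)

Finished = 52 + 3 = 55 cm.
55 cm × 1/2.54 = 21.65 inches.
7/2 = 3.5 sts per in; 21.65 × 3.5 = 75.79 sts.
Nearest multiple of 7 → 77.
25 cm = 9.84 inches; × 5.25 = 51.67 → 52 rows.

Cast on 77 stitches; work 52 rows.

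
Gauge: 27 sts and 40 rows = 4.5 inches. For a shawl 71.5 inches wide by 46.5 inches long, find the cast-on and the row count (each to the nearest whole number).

Cast on 429 stitches and work 413 rows.

Stitch gauge = 27/4.5 = 6 sts/in; 71.5 × 6 = 429.00 → 429 sts.
Row gauge = 40/4.5 = 8.889 rows/in; 46.5 × 8.889 = 413.33 → 413 rows.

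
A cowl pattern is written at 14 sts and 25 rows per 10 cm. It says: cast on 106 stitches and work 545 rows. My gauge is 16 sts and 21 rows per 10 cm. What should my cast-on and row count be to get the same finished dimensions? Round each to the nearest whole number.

Stitches: 106 × 16/14 = 121.14 → 121.
Rows: 545 × 21/25 = 457.80 → 458.

Cast on 121 stitches; work 458 rows.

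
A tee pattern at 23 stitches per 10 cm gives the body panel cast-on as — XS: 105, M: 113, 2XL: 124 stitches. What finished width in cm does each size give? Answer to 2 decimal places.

XS 45.65 cm; M 49.13 cm; 2XL 53.91 cm.

23/10 = 2.3 sts per cm.
XS: 105 / 2.3 = 45.652 → 45.65 cm.
M: 113 / 2.3 = 49.130 → 49.13 cm.
2XL: 124 / 2.3 = 53.913 → 53.91 cm.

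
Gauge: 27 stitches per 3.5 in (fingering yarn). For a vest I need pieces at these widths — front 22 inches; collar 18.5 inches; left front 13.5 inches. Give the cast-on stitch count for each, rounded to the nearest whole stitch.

front 170; collar 143; left front 104.

Rate = 27/3.5 = 7.714 sts per in.
front: 22 × 7.714 = 169.71 → 170.
collar: 18.5 × 7.714 = 142.71 → 143.
left front: 13.5 × 7.714 = 104.14 → 104.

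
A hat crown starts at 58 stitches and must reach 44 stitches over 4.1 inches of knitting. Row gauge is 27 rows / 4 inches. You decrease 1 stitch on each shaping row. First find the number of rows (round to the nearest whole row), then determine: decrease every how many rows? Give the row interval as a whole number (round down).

Rows = 4.1 × 6.75 = 27.7 → 28 rows.
Stitches to remove: 14 → 14 shaping rows (at 1 st each).
28 / 14 = 2.00 → every 2 rows.

Decrease every 2nd row.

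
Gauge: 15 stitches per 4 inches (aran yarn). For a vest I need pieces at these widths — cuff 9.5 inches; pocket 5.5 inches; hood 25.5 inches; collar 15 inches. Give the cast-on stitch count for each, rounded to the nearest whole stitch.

cuff 36; pocket 21; hood 96; collar 56.

Rate = 15/4 = 3.75 sts per in.
cuff: 9.5 × 3.75 = 35.62 → 36.
pocket: 5.5 × 3.75 = 20.62 → 21.
hood: 25.5 × 3.75 = 95.62 → 96.
collar: 15 × 3.75 = 56.25 → 56.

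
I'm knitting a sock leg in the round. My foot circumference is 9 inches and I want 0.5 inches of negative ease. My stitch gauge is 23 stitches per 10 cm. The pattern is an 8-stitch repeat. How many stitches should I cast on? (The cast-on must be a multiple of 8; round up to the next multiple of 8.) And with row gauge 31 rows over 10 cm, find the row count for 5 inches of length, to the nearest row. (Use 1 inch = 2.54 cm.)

Finished = 9 − 0.5 = 8.5 inches.
8.5 inches × 2.54 = 21.59 cm.
23/10 = 2.3 sts per cm; 21.59 × 2.3 = 49.66 sts.
Next multiple of 8 → 56.
5 inches = 12.70 cm; × 3.1 = 39.37 → 39 rows.

Cast on 56 stitches; work 39 rows.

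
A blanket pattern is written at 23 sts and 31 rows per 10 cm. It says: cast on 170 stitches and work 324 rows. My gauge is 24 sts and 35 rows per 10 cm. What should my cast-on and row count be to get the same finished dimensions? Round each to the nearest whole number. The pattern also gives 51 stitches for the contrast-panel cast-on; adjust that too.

Stitches: 170 × 24/23 = 177.39 → 177.
Rows: 324 × 35/31 = 365.81 → 366.
contrast-panel cast-on: 51 × 24/23 = 53.22 → 53.

Cast on 177 stitches; work 366 rows; contrast-panel cast-on 53 stitches.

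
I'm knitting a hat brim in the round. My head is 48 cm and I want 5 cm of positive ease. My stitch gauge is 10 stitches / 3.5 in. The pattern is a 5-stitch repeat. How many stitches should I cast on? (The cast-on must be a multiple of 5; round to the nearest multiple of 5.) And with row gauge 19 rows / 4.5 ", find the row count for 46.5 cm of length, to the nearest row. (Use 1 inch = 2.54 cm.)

Finished = 48 + 5 = 53 cm.
53 cm × 1/2.54 = 20.87 inches.
10/3.5 = 2.857 sts per in; 20.87 × 2.857 = 59.62 sts.
Nearest multiple of 5 → 60.
46.5 cm = 18.31 inches; × 4.222 = 77.30 → 77 rows.

Cast on 60 stitches; work 77 rows.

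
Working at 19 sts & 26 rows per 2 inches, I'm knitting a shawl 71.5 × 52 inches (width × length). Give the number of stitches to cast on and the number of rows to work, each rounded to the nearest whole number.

Stitch gauge = 19/2 = 9.5 sts/in; 71.5 × 9.5 = 679.25 → 679 sts.
Row gauge = 26/2 = 13 rows/in; 52 × 13 = 676.00 → 676 rows.

Cast on 679 stitches and work 676 rows.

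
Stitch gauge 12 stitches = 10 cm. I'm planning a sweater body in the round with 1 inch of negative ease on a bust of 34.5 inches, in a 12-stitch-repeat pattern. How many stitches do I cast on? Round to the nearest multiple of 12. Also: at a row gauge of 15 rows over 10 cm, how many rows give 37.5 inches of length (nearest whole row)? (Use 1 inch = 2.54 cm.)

Cast on 108 stitches; work 143 rows.

Finished = 34.5 − 1 = 33.5 inches.
33.5 inches × 2.54 = 85.09 cm.
12/10 = 1.2 sts per cm; 85.09 × 1.2 = 102.11 sts.
Nearest multiple of 12 → 108.
37.5 inches = 95.25 cm; × 1.5 = 142.88 → 143 rows.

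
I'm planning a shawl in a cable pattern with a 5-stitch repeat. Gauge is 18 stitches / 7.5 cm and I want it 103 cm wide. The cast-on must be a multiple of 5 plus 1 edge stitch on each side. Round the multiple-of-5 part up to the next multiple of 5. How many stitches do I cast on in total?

18 / 7.5 = 2.4 sts per cm.
103 × 2.4 = 247.20 sts.
Less 2 edge sts → 245.20 for the repeat.
Next multiple of 5: 250.
Add back 2 edge sts → 252.

CO 252 sts.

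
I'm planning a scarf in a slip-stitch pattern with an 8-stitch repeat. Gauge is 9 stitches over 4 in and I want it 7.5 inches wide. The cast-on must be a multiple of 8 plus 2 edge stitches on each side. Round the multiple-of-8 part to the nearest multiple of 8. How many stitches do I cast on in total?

9 / 4 = 2.25 sts per inch.
7.5 × 2.25 = 16.88 sts.
Less 4 edge sts → 12.88 for the repeat.
Nearest multiple of 8: 16.
Add back 4 edge sts → 20.

Cast on 20 stitches.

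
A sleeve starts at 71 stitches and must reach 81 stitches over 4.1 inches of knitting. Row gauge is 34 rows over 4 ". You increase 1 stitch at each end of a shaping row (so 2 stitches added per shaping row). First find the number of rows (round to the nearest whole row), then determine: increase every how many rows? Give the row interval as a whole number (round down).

Rows = 4.1 × 8.5 = 34.8 → 35 rows.
Stitches to add: 10 → 5 shaping rows (at 2 st each).
35 / 5 = 7.00 → every 7 rows.

Increase every 7th row.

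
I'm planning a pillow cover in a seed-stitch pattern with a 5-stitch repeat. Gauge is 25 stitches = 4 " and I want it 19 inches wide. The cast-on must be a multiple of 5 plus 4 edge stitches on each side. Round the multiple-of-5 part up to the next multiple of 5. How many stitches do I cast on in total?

25 / 4 = 6.25 sts per inch.
19 × 6.25 = 118.75 sts.
Less 8 edge sts → 110.75 for the repeat.
Next multiple of 5: 115.
Add back 8 edge sts → 123.

CO 123 sts.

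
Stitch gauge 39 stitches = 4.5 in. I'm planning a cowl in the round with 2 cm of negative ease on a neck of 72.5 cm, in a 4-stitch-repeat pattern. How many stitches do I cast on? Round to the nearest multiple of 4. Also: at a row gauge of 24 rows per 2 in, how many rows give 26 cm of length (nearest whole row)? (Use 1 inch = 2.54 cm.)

Cast on 240 stitches; work 123 rows.

Finished = 72.5 − 2 = 70.5 cm.
70.5 cm × 1/2.54 = 27.76 inches.
39/4.5 = 8.667 sts per in; 27.76 × 8.667 = 240.55 sts.
Nearest multiple of 4 → 240.
26 cm = 10.24 inches; × 12 = 122.83 → 123 rows.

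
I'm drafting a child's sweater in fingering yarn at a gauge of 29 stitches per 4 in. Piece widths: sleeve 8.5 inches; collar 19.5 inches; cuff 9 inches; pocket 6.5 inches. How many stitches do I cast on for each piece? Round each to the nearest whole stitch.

sleeve 62; collar 141; cuff 65; pocket 47.

Rate = 29/4 = 7.25 sts per in.
sleeve: 8.5 × 7.25 = 61.62 → 62.
collar: 19.5 × 7.25 = 141.38 → 141.
cuff: 9 × 7.25 = 65.25 → 65.
pocket: 6.5 × 7.25 = 47.12 → 47.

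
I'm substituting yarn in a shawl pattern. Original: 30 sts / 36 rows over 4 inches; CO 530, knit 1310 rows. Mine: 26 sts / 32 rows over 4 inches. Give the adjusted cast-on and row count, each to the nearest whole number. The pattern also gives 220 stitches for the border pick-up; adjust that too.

Stitches: 530 × 26/30 = 459.33 → 459.
Rows: 1310 × 32/36 = 1164.44 → 1164.
border pick-up: 220 × 26/30 = 190.67 → 191.

Cast on 459 stitches; work 1164 rows; border pick-up 191 stitches.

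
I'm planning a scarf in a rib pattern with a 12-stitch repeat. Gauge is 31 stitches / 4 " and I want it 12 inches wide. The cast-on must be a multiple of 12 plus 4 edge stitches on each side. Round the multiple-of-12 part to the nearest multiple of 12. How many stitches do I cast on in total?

31 / 4 = 7.75 sts per inch.
12 × 7.75 = 93.00 sts.
Less 8 edge sts → 85.00 for the repeat.
Nearest multiple of 12: 84.
Add back 8 edge sts → 92.

CO 92 sts.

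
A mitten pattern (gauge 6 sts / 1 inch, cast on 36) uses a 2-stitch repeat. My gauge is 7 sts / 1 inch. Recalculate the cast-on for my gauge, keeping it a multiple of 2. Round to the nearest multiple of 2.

36 × 7 / 6 = 42.00.
Nearest multiple of 2: 42.

Cast on 42 stitches.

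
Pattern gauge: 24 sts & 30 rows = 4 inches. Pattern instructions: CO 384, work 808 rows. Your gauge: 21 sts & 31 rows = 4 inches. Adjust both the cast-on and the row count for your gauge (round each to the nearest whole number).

Cast on 336 stitches; work 835 rows.

Stitches: 384 × 21/24 = 336.00 → 336.
Rows: 808 × 31/30 = 834.93 → 835.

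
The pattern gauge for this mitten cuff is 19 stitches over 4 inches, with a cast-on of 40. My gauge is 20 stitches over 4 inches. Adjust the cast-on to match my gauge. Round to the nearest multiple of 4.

Cast on 44 stitches.

Scale factor = 20 / 19 = 1.053.
40 × 20 / 19 = 42.11 sts.
→ 44 sts.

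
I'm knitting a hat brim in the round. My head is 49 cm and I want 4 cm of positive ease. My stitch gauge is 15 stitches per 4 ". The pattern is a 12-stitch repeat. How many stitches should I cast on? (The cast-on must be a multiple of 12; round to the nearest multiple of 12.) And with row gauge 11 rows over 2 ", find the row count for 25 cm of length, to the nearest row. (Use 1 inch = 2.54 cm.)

Cast on 84 stitches; work 54 rows.

Finished = 49 + 4 = 53 cm.
53 cm × 1/2.54 = 20.87 inches.
15/4 = 3.75 sts per in; 20.87 × 3.75 = 78.25 sts.
Nearest multiple of 12 → 84.
25 cm = 9.84 inches; × 5.5 = 54.13 → 54 rows.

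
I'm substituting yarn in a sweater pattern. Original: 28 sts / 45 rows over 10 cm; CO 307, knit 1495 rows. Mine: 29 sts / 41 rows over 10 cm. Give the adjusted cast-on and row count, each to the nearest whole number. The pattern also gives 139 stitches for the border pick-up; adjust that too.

Cast on 318 stitches; work 1362 rows; border pick-up 144 stitches.

Stitches: 307 × 29/28 = 317.96 → 318.
Rows: 1495 × 41/45 = 1362.11 → 1362.
border pick-up: 139 × 29/28 = 143.96 → 144.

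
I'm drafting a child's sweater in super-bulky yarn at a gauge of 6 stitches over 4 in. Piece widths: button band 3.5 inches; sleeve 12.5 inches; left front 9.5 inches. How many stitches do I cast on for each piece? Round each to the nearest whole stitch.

Rate = 6/4 = 1.5 sts per in.
button band: 3.5 × 1.5 = 5.25 → 5.
sleeve: 12.5 × 1.5 = 18.75 → 19.
left front: 9.5 × 1.5 = 14.25 → 14.

button band 5; sleeve 19; left front 14.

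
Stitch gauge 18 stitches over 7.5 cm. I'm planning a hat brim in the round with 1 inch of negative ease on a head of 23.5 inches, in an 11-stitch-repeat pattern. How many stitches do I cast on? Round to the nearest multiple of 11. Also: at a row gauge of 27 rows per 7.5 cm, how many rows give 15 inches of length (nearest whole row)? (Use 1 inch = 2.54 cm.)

Finished = 23.5 − 1 = 22.5 inches.
22.5 inches × 2.54 = 57.15 cm.
18/7.5 = 2.4 sts per cm; 57.15 × 2.4 = 137.16 sts.
Nearest multiple of 11 → 132.
15 inches = 38.10 cm; × 3.6 = 137.16 → 137 rows.

Cast on 132 stitches; work 137 rows.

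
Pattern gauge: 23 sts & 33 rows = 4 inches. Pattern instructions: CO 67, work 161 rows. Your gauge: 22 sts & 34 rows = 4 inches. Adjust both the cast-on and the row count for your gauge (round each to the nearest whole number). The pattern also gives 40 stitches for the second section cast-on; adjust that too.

Cast on 64 stitches; work 166 rows; second section cast-on 38 stitches.

Stitches: 67 × 22/23 = 64.09 → 64.
Rows: 161 × 34/33 = 165.88 → 166.
second section cast-on: 40 × 22/23 = 38.26 → 38.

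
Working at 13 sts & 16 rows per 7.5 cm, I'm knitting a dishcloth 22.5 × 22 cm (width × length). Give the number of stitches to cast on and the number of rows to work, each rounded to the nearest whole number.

Stitch gauge = 13/7.5 = 1.733 sts/cm; 22.5 × 1.733 = 39.00 → 39 sts.
Row gauge = 16/7.5 = 2.133 rows/cm; 22 × 2.133 = 46.93 → 47 rows.

Cast on 39 stitches and work 47 rows.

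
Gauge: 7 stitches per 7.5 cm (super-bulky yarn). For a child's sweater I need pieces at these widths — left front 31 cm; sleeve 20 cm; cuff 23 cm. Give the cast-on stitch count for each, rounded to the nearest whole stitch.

left front 29; sleeve 19; cuff 21.

Rate = 7/7.5 = 0.933 sts per cm.
left front: 31 × 0.933 = 28.93 → 29.
sleeve: 20 × 0.933 = 18.67 → 19.
cuff: 23 × 0.933 = 21.47 → 21.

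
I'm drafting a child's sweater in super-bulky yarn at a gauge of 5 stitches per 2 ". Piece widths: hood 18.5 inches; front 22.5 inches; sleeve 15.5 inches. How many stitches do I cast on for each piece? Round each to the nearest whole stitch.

Rate = 5/2 = 2.5 sts per in.
hood: 18.5 × 2.5 = 46.25 → 46.
front: 22.5 × 2.5 = 56.25 → 56.
sleeve: 15.5 × 2.5 = 38.75 → 39.

hood 46; front 56; sleeve 39.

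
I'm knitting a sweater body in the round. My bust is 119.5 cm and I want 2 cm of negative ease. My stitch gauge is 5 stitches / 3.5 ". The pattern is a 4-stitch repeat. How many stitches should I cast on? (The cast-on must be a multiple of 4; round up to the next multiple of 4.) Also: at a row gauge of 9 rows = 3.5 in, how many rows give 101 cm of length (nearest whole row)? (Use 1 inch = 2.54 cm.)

Finished = 119.5 − 2 = 117.5 cm.
117.5 cm × 1/2.54 = 46.26 inches.
5/3.5 = 1.429 sts per in; 46.26 × 1.429 = 66.09 sts.
Next multiple of 4 → 68.
101 cm = 39.76 inches; × 2.571 = 102.25 → 102 rows.

Cast on 68 stitches; work 102 rows.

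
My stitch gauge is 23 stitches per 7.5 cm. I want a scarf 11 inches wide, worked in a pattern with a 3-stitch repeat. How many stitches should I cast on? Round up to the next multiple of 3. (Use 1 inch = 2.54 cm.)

11 in = 11 × 2.54 = 27.94 cm.
23 / 7.5 = 3.067 sts/cm.
27.94 × 3.067 = 85.68 sts.
→ 87.

Cast on 87 stitches.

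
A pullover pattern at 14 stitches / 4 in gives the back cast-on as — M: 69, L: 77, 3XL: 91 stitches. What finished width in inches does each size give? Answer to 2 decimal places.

14/4 = 3.5 sts per in.
M: 69 / 3.5 = 19.714 → 19.71 in.
L: 77 / 3.5 = 22.000 → 22.00 in.
3XL: 91 / 3.5 = 26.000 → 26.00 in.

M 19.71 inches; L 22.00 inches; 3XL 26.00 inches.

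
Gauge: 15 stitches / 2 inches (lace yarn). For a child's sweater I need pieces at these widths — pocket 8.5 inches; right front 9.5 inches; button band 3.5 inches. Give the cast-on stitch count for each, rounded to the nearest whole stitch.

Rate = 15/2 = 7.5 sts per in.
pocket: 8.5 × 7.5 = 63.75 → 64.
right front: 9.5 × 7.5 = 71.25 → 71.
button band: 3.5 × 7.5 = 26.25 → 26.

pocket 64; right front 71; button band 26.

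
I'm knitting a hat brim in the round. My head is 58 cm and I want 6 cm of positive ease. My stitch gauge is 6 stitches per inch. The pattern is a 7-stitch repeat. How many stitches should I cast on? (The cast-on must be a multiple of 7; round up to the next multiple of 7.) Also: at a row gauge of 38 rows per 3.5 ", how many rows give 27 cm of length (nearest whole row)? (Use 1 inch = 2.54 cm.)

Cast on 154 stitches; work 115 rows.

Finished = 58 + 6 = 64 cm.
64 cm × 1/2.54 = 25.20 inches.
6/1 = 6 sts per in; 25.20 × 6 = 151.18 sts.
Next multiple of 7 → 154.
27 cm = 10.63 inches; × 10.857 = 115.41 → 115 rows.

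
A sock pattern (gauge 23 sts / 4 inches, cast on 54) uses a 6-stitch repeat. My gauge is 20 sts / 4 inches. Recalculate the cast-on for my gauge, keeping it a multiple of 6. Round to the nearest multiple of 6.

CO 48 sts.

54 × 20 / 23 = 46.96.
Nearest multiple of 6: 48.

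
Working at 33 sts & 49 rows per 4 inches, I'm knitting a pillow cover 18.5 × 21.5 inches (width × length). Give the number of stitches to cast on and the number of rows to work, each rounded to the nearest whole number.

Stitch gauge = 33/4 = 8.25 sts/in; 18.5 × 8.25 = 152.62 → 153 sts.
Row gauge = 49/4 = 12.25 rows/in; 21.5 × 12.25 = 263.38 → 263 rows.

Cast on 153 stitches and work 263 rows.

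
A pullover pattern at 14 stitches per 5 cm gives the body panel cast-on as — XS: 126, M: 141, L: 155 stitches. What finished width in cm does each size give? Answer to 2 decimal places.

XS 45.00 cm; M 50.36 cm; L 55.36 cm.

14/5 = 2.8 sts per cm.
XS: 126 / 2.8 = 45.000 → 45.00 cm.
M: 141 / 2.8 = 50.357 → 50.36 cm.
L: 155 / 2.8 = 55.357 → 55.36 cm.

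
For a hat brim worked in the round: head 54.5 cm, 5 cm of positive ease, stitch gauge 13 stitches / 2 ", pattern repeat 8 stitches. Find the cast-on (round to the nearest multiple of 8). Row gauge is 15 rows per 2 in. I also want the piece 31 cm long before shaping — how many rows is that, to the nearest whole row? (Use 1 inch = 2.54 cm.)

Cast on 152 stitches; work 92 rows.

Finished = 54.5 + 5 = 59.5 cm.
59.5 cm × 1/2.54 = 23.43 inches.
13/2 = 6.5 sts per in; 23.43 × 6.5 = 152.26 sts.
Nearest multiple of 8 → 152.
31 cm = 12.20 inches; × 7.5 = 91.54 → 92 rows.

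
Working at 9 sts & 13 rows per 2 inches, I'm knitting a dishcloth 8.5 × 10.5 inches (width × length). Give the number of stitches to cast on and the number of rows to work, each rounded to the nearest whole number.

Cast on 38 stitches and work 68 rows.

Stitch gauge = 9/2 = 4.5 sts/in; 8.5 × 4.5 = 38.25 → 38 sts.
Row gauge = 13/2 = 6.5 rows/in; 10.5 × 6.5 = 68.25 → 68 rows.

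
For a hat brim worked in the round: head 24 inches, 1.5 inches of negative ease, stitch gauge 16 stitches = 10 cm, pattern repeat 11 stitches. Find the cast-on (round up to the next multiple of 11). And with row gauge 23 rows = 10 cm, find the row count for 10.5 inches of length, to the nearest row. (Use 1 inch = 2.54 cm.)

Finished = 24 − 1.5 = 22.5 inches.
22.5 inches × 2.54 = 57.15 cm.
16/10 = 1.6 sts per cm; 57.15 × 1.6 = 91.44 sts.
Next multiple of 11 → 99.
10.5 inches = 26.67 cm; × 2.3 = 61.34 → 61 rows.

Cast on 99 stitches; work 61 rows.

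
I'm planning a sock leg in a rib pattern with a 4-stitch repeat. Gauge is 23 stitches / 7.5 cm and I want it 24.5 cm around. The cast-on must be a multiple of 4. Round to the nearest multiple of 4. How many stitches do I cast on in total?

23 / 7.5 = 3.067 sts per cm.
24.5 × 3.067 = 75.13 sts.
Nearest multiple of 4: 76.

76 stitches.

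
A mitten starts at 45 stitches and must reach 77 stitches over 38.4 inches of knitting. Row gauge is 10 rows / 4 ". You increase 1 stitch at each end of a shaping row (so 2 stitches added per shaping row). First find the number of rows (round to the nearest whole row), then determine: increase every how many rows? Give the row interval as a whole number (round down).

Rows = 38.4 × 2.5 = 96.0 → 96 rows.
Stitches to add: 32 → 16 shaping rows (at 2 st each).
96 / 16 = 6.00 → every 6 rows.

Increase every 6th row.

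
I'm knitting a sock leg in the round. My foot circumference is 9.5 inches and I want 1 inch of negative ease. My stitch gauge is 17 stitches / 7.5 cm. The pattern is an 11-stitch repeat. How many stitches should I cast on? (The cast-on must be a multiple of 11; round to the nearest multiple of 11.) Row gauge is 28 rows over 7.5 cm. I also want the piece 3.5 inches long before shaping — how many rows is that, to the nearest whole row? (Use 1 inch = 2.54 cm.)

Cast on 44 stitches; work 33 rows.

Finished = 9.5 − 1 = 8.5 inches.
8.5 inches × 2.54 = 21.59 cm.
17/7.5 = 2.267 sts per cm; 21.59 × 2.267 = 48.94 sts.
Nearest multiple of 11 → 44.
3.5 inches = 8.89 cm; × 3.733 = 33.19 → 33 rows.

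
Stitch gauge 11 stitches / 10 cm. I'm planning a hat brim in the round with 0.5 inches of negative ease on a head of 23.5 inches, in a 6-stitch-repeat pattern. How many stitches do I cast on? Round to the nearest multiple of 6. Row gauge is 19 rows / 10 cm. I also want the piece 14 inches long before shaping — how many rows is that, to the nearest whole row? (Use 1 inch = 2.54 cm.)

Finished = 23.5 − 0.5 = 23 inches.
23 inches × 2.54 = 58.42 cm.
11/10 = 1.1 sts per cm; 58.42 × 1.1 = 64.26 sts.
Nearest multiple of 6 → 66.
14 inches = 35.56 cm; × 1.9 = 67.56 → 68 rows.

Cast on 66 stitches; work 68 rows.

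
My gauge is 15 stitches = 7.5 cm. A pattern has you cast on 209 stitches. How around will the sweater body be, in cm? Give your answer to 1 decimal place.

15 stitches / 7.5 cm = 2 stitches per cm.
209 / 2 = 104.50 cm.

104.5 cm.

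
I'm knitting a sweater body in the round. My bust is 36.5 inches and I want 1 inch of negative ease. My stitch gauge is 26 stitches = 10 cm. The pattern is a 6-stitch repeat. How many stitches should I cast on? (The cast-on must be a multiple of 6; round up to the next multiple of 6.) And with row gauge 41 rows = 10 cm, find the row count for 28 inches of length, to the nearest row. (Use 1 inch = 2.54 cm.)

Cast on 240 stitches; work 292 rows.

Finished = 36.5 − 1 = 35.5 inches.
35.5 inches × 2.54 = 90.17 cm.
26/10 = 2.6 sts per cm; 90.17 × 2.6 = 234.44 sts.
Next multiple of 6 → 240.
28 inches = 71.12 cm; × 4.1 = 291.59 → 292 rows.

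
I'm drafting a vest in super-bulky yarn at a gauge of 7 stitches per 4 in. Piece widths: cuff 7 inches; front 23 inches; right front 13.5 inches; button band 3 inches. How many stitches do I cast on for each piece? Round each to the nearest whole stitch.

Rate = 7/4 = 1.75 sts per in.
cuff: 7 × 1.75 = 12.25 → 12.
front: 23 × 1.75 = 40.25 → 40.
right front: 13.5 × 1.75 = 23.62 → 24.
button band: 3 × 1.75 = 5.25 → 5.

cuff 12; front 40; right front 24; button band 5.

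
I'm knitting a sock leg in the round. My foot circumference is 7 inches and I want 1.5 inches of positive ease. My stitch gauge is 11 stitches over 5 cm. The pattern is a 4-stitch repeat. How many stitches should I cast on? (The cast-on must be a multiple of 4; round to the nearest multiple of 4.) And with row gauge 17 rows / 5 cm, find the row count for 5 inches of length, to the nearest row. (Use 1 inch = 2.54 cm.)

Finished = 7 + 1.5 = 8.5 inches.
8.5 inches × 2.54 = 21.59 cm.
11/5 = 2.2 sts per cm; 21.59 × 2.2 = 47.50 sts.
Nearest multiple of 4 → 48.
5 inches = 12.70 cm; × 3.4 = 43.18 → 43 rows.

Cast on 48 stitches; work 43 rows.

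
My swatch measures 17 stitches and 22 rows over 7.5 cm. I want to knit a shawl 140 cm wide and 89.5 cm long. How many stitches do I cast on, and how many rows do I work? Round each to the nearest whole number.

Stitch gauge = 17/7.5 = 2.267 sts/cm; 140 × 2.267 = 317.33 → 317 sts.
Row gauge = 22/7.5 = 2.933 rows/cm; 89.5 × 2.933 = 262.53 → 263 rows.

Cast on 317 stitches and work 263 rows.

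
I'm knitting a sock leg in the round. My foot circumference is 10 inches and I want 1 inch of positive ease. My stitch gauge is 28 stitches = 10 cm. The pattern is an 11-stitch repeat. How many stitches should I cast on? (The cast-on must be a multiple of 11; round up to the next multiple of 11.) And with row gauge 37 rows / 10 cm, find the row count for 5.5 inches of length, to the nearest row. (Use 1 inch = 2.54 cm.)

Cast on 88 stitches; work 52 rows.

Finished = 10 + 1 = 11 inches.
11 inches × 2.54 = 27.94 cm.
28/10 = 2.8 sts per cm; 27.94 × 2.8 = 78.23 sts.
Next multiple of 11 → 88.
5.5 inches = 13.97 cm; × 3.7 = 51.69 → 52 rows.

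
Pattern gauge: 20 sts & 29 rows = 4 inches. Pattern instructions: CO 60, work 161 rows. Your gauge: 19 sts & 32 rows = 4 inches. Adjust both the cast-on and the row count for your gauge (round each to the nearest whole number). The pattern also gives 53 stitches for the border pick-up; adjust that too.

Cast on 57 stitches; work 178 rows; border pick-up 50 stitches.

Stitches: 60 × 19/20 = 57.00 → 57.
Rows: 161 × 32/29 = 177.66 → 178.
border pick-up: 53 × 19/20 = 50.35 → 50.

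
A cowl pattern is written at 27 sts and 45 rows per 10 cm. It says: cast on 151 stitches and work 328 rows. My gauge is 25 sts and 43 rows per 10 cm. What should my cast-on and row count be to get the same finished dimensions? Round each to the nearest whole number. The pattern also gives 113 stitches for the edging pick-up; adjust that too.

Stitches: 151 × 25/27 = 139.81 → 140.
Rows: 328 × 43/45 = 313.42 → 313.
edging pick-up: 113 × 25/27 = 104.63 → 105.

Cast on 140 stitches; work 313 rows; edging pick-up 105 stitches.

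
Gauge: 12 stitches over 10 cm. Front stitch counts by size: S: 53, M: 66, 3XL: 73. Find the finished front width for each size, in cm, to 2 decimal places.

12/10 = 1.2 sts per cm.
S: 53 / 1.2 = 44.167 → 44.17 cm.
M: 66 / 1.2 = 55.000 → 55.00 cm.
3XL: 73 / 1.2 = 60.833 → 60.83 cm.

S 44.17 cm; M 55.00 cm; 3XL 60.83 cm.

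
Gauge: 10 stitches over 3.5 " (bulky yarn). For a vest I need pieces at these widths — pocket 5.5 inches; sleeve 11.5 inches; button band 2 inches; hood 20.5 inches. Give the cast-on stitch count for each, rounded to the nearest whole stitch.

pocket 16; sleeve 33; button band 6; hood 59.

Rate = 10/3.5 = 2.857 sts per in.
pocket: 5.5 × 2.857 = 15.71 → 16.
sleeve: 11.5 × 2.857 = 32.86 → 33.
button band: 2 × 2.857 = 5.71 → 6.
hood: 20.5 × 2.857 = 58.57 → 59.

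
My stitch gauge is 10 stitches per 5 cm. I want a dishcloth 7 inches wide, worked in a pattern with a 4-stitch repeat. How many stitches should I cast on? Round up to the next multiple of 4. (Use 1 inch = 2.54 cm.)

7 in = 7 × 2.54 = 17.78 cm.
10 / 5 = 2 sts/cm.
17.78 × 2 = 35.56 sts.
→ 36.

Cast on 36 stitches.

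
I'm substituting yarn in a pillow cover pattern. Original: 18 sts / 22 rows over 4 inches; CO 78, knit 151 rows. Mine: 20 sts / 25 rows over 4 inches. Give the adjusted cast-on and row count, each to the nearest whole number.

Stitches: 78 × 20/18 = 86.67 → 87.
Rows: 151 × 25/22 = 171.59 → 172.

Cast on 87 stitches; work 172 rows.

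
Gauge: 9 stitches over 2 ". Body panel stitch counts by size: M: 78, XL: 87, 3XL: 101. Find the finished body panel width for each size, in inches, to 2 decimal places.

M 17.33 inches; XL 19.33 inches; 3XL 22.44 inches.

9/2 = 4.5 sts per in.
M: 78 / 4.5 = 17.333 → 17.33 in.
XL: 87 / 4.5 = 19.333 → 19.33 in.
3XL: 101 / 4.5 = 22.444 → 22.44 in.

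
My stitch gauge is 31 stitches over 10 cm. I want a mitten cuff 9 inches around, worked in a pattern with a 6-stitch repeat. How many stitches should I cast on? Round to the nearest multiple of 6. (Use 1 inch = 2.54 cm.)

Cast on 72 stitches.

9 in = 9 × 2.54 = 22.86 cm.
31 / 10 = 3.1 sts/cm.
22.86 × 3.1 = 70.87 sts.
→ 72.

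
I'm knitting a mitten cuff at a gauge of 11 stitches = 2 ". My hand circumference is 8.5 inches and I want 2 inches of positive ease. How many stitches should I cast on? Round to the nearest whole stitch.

CO 58 sts.

Finished = 8.5 + 2 = 10.5 in.
11 / 2 = 5.5 sts per inch.
10.50 × 5.5 = 57.75 sts.
→ 58 sts.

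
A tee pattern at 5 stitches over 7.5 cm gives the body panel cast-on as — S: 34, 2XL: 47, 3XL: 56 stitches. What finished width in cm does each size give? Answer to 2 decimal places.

S 51.00 cm; 2XL 70.50 cm; 3XL 84.00 cm.

5/7.5 = 0.667 sts per cm.
S: 34 / 0.667 = 51.000 → 51.00 cm.
2XL: 47 / 0.667 = 70.500 → 70.50 cm.
3XL: 56 / 0.667 = 84.000 → 84.00 cm.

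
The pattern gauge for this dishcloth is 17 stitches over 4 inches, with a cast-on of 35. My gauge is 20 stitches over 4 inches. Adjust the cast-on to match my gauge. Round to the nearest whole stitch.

41 stitches.

Scale factor = 20 / 17 = 1.176.
35 × 20 / 17 = 41.18 sts.
→ 41 sts.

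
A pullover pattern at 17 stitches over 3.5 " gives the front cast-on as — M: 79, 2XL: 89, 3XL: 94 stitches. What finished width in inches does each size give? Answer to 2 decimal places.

M 16.26 inches; 2XL 18.32 inches; 3XL 19.35 inches.

17/3.5 = 4.857 sts per in.
M: 79 / 4.857 = 16.265 → 16.26 in.
2XL: 89 / 4.857 = 18.324 → 18.32 in.
3XL: 94 / 4.857 = 19.353 → 19.35 in.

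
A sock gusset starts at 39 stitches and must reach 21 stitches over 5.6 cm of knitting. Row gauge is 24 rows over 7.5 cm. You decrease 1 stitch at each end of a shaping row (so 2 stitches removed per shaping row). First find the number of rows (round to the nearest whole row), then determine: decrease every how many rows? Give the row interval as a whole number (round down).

Decrease every 2nd row.

Rows = 5.6 × 3.2 = 17.9 → 18 rows.
Stitches to remove: 18 → 9 shaping rows (at 2 st each).
18 / 9 = 2.00 → every 2 rows.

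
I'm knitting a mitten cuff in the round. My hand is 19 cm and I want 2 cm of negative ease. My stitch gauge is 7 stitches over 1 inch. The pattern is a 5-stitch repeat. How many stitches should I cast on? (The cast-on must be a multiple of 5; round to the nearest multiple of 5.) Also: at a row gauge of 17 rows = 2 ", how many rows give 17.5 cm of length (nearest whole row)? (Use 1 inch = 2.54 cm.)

Finished = 19 − 2 = 17 cm.
17 cm × 1/2.54 = 6.69 inches.
7/1 = 7 sts per in; 6.69 × 7 = 46.85 sts.
Nearest multiple of 5 → 45.
17.5 cm = 6.89 inches; × 8.5 = 58.56 → 59 rows.

Cast on 45 stitches; work 59 rows.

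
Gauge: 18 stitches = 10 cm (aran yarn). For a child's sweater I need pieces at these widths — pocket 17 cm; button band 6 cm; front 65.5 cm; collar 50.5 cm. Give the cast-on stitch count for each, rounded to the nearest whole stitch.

Rate = 18/10 = 1.8 sts per cm.
pocket: 17 × 1.8 = 30.60 → 31.
button band: 6 × 1.8 = 10.80 → 11.
front: 65.5 × 1.8 = 117.90 → 118.
collar: 50.5 × 1.8 = 90.90 → 91.

pocket 31; button band 11; front 118; collar 91.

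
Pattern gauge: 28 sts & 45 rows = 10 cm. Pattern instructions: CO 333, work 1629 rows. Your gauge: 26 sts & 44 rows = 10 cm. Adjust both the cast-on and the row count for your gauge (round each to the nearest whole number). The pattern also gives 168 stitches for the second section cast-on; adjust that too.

Stitches: 333 × 26/28 = 309.21 → 309.
Rows: 1629 × 44/45 = 1592.80 → 1593.
second section cast-on: 168 × 26/28 = 156.00 → 156.

Cast on 309 stitches; work 1593 rows; second section cast-on 156 stitches.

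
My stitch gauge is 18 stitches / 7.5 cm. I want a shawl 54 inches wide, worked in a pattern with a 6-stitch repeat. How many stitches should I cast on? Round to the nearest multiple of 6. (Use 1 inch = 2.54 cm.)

CO 330 sts.

54 in = 54 × 2.54 = 137.16 cm.
18 / 7.5 = 2.4 sts/cm.
137.16 × 2.4 = 329.18 sts.
→ 330.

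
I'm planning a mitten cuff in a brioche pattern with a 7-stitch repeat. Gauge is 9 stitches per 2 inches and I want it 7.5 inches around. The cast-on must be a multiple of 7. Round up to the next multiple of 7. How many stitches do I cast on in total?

Cast on 35 stitches.

9 / 2 = 4.5 sts per inch.
7.5 × 4.5 = 33.75 sts.
Next multiple of 7: 35.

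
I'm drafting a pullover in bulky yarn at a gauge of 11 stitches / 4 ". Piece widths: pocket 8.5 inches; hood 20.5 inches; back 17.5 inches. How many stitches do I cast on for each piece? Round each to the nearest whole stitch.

pocket 23; hood 56; back 48.

Rate = 11/4 = 2.75 sts per in.
pocket: 8.5 × 2.75 = 23.38 → 23.
hood: 20.5 × 2.75 = 56.38 → 56.
back: 17.5 × 2.75 = 48.12 → 48.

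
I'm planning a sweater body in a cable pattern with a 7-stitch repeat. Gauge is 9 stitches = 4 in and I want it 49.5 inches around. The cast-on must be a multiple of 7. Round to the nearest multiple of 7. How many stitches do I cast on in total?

9 / 4 = 2.25 sts per inch.
49.5 × 2.25 = 111.38 sts.
Nearest multiple of 7: 112.

Cast on 112 stitches.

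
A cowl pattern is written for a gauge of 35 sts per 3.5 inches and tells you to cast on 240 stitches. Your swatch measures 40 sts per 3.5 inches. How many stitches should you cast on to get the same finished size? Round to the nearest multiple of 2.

CO 274 sts.

Scale factor = 40 / 35 = 1.143.
240 × 40 / 35 = 274.29 sts.
→ 274 sts.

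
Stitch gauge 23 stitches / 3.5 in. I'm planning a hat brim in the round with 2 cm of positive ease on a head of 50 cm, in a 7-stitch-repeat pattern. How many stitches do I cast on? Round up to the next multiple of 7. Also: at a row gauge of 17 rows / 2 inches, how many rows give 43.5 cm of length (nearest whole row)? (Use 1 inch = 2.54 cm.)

Finished = 50 + 2 = 52 cm.
52 cm × 1/2.54 = 20.47 inches.
23/3.5 = 6.571 sts per in; 20.47 × 6.571 = 134.53 sts.
Next multiple of 7 → 140.
43.5 cm = 17.13 inches; × 8.5 = 145.57 → 146 rows.

Cast on 140 stitches; work 146 rows.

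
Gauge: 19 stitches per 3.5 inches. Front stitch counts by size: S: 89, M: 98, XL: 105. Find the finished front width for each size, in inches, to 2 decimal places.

19/3.5 = 5.429 sts per in.
S: 89 / 5.429 = 16.395 → 16.39 in.
M: 98 / 5.429 = 18.053 → 18.05 in.
XL: 105 / 5.429 = 19.342 → 19.34 in.

S 16.39 inches; M 18.05 inches; XL 19.34 inches.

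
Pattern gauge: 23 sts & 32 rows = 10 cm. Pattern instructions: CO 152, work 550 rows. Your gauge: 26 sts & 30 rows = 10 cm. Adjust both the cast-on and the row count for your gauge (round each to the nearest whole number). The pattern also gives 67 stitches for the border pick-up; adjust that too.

Cast on 172 stitches; work 516 rows; border pick-up 76 stitches.

Stitches: 152 × 26/23 = 171.83 → 172.
Rows: 550 × 30/32 = 515.62 → 516.
border pick-up: 67 × 26/23 = 75.74 → 76.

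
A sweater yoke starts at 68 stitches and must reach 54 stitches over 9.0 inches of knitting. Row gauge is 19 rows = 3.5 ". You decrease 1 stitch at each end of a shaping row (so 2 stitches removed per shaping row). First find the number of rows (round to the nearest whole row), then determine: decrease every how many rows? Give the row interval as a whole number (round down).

Decrease every 7th row.

Rows = 9.0 × 5.429 = 48.9 → 49 rows.
Stitches to remove: 14 → 7 shaping rows (at 2 st each).
49 / 7 = 7.00 → every 7 rows.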